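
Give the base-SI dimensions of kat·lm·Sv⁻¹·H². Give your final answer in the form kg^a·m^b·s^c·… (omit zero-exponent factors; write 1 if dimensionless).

kg²·m²·s⁻³·A⁻⁴·mol·cd

kat = mol/s = s⁻¹·mol (catalytic activity).
lm = cd·sr = cd (luminous flux; sr is dimensionless).
Sv = J/kg (equivalent dose = energy per mass),
    = m²·s⁻².
So Sv⁻¹ = m⁻²·s².
H = Wb/A (inductance = flux per current),
    = kg·m²·s⁻²·A⁻².
So H² = kg²·m⁴·s⁻⁴·A⁻⁴.
Combining: kat·lm·Sv⁻¹·H² = (s⁻¹·mol) · cd · (m⁻²·s²) · (kg²·m⁴·s⁻⁴·A⁻⁴) = kg²·m²·s⁻³·A⁻⁴·mol·cd.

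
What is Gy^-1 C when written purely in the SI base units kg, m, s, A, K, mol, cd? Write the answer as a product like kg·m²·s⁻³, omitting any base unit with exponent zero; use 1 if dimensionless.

m⁻²·s³·A

Gy = J/kg (absorbed dose = energy per mass),
    = m²·s⁻².
So Gy⁻¹ = m⁻²·s².
C = A·s = s·A (charge = current × time).
Combining: Gy⁻¹·C = (m⁻²·s²) · (s·A) = m⁻²·s³·A.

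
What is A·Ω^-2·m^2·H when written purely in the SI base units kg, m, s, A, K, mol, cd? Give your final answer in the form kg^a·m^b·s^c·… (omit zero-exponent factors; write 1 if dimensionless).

kg⁻¹·s⁴·A³

Ω = kg·m²·s⁻³·A⁻².
So Ω⁻² = kg⁻²·m⁻⁴·s⁶·A⁴.
H = kg·m²·s⁻²·A⁻².
Combining: A·Ω⁻²·m²·H = A · (kg⁻²·m⁻⁴·s⁶·A⁴) · m² · (kg·m²·s⁻²·A⁻²) = kg⁻¹·s⁴·A³.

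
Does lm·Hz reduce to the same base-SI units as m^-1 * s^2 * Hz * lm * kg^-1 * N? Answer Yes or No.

Left side:
  lm = cd·sr = cd (luminous flux; sr is dimensionless).
  Hz = 1/s = s⁻¹ (frequency is cycles per second).
  Combining: lm·Hz = cd · s⁻¹ = s⁻¹·cd.
Right side:
  Hz = s⁻¹.
  lm = cd.
  N = kg·m·s⁻².
  Combining: m⁻¹·s²·Hz·lm·kg⁻¹·N = m⁻¹ · s² · s⁻¹ · cd · kg⁻¹ · (kg·m·s⁻²) = s⁻¹·cd.
Both reduce to s⁻¹·cd.

Yes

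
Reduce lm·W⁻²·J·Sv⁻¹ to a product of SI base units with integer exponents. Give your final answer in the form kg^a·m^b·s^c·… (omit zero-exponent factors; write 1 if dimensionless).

kg⁻¹·m⁻⁴·s⁶·cd

lm = cd·sr = cd (luminous flux; sr is dimensionless).
W = J/s (power = energy per time),
    = kg·m²·s⁻³.
So W⁻² = kg⁻²·m⁻⁴·s⁶.
J = N·m (work = force × distance),
    = kg·m²·s⁻².
Sv = J/kg (equivalent dose = energy per mass),
    = m²·s⁻².
So Sv⁻¹ = m⁻²·s².
Combining: lm·W⁻²·J·Sv⁻¹ = cd · (kg⁻²·m⁻⁴·s⁶) · (kg·m²·s⁻²) · (m⁻²·s²) = kg⁻¹·m⁻⁴·s⁶·cd.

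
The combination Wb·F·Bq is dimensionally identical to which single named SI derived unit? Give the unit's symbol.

Wb = V·s (flux: a volt is a weber per second),
    = kg·m²·s⁻²·A⁻¹.
F = C/V (capacitance = charge per voltage),
    = A·s/(kg·m²·s⁻³·A⁻¹) (substituting C and V),
    = kg⁻¹·m⁻²·s⁴·A².
Bq = 1/s = s⁻¹ (activity is decays per second).
Combining: Wb·F·Bq = (kg·m²·s⁻²·A⁻¹) · (kg⁻¹·m⁻²·s⁴·A²) · s⁻¹ = s·A.
s·A is the base-SI form of the coulomb.

C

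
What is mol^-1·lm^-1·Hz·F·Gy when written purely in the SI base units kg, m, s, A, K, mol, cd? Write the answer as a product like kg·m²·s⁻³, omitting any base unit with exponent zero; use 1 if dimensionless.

lm = cd.
So lm⁻¹ = cd⁻¹.
Hz = s⁻¹.
F = kg⁻¹·m⁻²·s⁴·A².
Gy = m²·s⁻².
Combining: mol⁻¹·lm⁻¹·Hz·F·Gy = mol⁻¹ · cd⁻¹ · s⁻¹ · (kg⁻¹·m⁻²·s⁴·A²) · (m²·s⁻²) = kg⁻¹·s·A²·mol⁻¹·cd⁻¹.

kg⁻¹·s·A²·mol⁻¹·cd⁻¹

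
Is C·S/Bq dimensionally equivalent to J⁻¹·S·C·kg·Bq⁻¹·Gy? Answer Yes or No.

Yes

Left side:
  C = s·A.
  Bq = s⁻¹.
  So Bq⁻¹ = s.
  S = kg⁻¹·m⁻²·s³·A².
  Combining: C·Bq⁻¹·S = (s·A) · s · (kg⁻¹·m⁻²·s³·A²) = kg⁻¹·m⁻²·s⁵·A³.
Right side:
  J = kg·m²·s⁻².
  So J⁻¹ = kg⁻¹·m⁻²·s².
  S = kg⁻¹·m⁻²·s³·A².
  C = s·A.
  Bq = s⁻¹.
  So Bq⁻¹ = s.
  Gy = m²·s⁻².
  Combining: J⁻¹·S·C·kg·Bq⁻¹·Gy = (kg⁻¹·m⁻²·s²) · (kg⁻¹·m⁻²·s³·A²) · (s·A) · kg · s · (m²·s⁻²) = kg⁻¹·m⁻²·s⁵·A³.
Both reduce to kg⁻¹·m⁻²·s⁵·A³.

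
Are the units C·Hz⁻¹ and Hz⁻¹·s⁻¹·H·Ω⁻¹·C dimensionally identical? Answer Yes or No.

Yes

Left side:
  C = s·A.
  Hz = s⁻¹.
  So Hz⁻¹ = s.
  Combining: C·Hz⁻¹ = (s·A) · s = s²·A.
Right side:
  Hz = s⁻¹.
  So Hz⁻¹ = s.
  H = kg·m²·s⁻²·A⁻².
  Ω = kg·m²·s⁻³·A⁻².
  So Ω⁻¹ = kg⁻¹·m⁻²·s³·A².
  C = s·A.
  Combining: Hz⁻¹·s⁻¹·H·Ω⁻¹·C = s · s⁻¹ · (kg·m²·s⁻²·A⁻²) · (kg⁻¹·m⁻²·s³·A²) · (s·A) = s²·A.
Both reduce to s²·A.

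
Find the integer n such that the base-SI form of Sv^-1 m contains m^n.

-1

Sv = m²·s⁻².
So Sv⁻¹ = m⁻²·s².
Combining: Sv⁻¹·m = (m⁻²·s²) · m = m⁻¹·s².
The exponent of m is -1.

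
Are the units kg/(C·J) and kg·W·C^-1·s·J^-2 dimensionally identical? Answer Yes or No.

Left side:
  C = A·s = s·A (charge = current × time).
  So C⁻¹ = s⁻¹·A⁻¹.
  J = N·m (work = force × distance),
      = kg·m²·s⁻².
  So J⁻¹ = kg⁻¹·m⁻²·s².
  Combining: kg·C⁻¹·J⁻¹ = kg · (s⁻¹·A⁻¹) · (kg⁻¹·m⁻²·s²) = m⁻²·s·A⁻¹.
Right side:
  W = kg·m²·s⁻³.
  C = s·A.
  So C⁻¹ = s⁻¹·A⁻¹.
  J = kg·m²·s⁻².
  So J⁻² = kg⁻²·m⁻⁴·s⁴.
  Combining: kg·W·C⁻¹·s·J⁻² = kg · (kg·m²·s⁻³) · (s⁻¹·A⁻¹) · s · (kg⁻²·m⁻⁴·s⁴) = m⁻²·s·A⁻¹.
Both reduce to m⁻²·s·A⁻¹.

Yes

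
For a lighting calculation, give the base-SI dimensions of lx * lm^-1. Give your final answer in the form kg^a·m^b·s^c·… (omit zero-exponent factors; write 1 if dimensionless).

m⁻²

lx = lm/m² (illuminance = luminous flux per area),
    = m⁻²·cd.
lm = cd·sr = cd (luminous flux; sr is dimensionless).
So lm⁻¹ = cd⁻¹.
Combining: lx·lm⁻¹ = (m⁻²·cd) · cd⁻¹ = m⁻².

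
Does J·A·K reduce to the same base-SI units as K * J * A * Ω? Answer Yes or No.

Left side:
  J = kg·m²·s⁻².
  Combining: J·A·K = (kg·m²·s⁻²) · A · K = kg·m²·s⁻²·A·K.
Right side:
  J = kg·m²·s⁻².
  Ω = kg·m²·s⁻³·A⁻².
  Combining: K·J·A·Ω = K · (kg·m²·s⁻²) · A · (kg·m²·s⁻³·A⁻²) = kg²·m⁴·s⁻⁵·A⁻¹·K.
Left is kg·m²·s⁻²·A·K; right is kg²·m⁴·s⁻⁵·A⁻¹·K — different.

No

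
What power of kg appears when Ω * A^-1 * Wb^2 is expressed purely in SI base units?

3

Ω = kg·m²·s⁻³·A⁻².
Wb = kg·m²·s⁻²·A⁻¹.
So Wb² = kg²·m⁴·s⁻⁴·A⁻².
Combining: Ω·A⁻¹·Wb² = (kg·m²·s⁻³·A⁻²) · A⁻¹ · (kg²·m⁴·s⁻⁴·A⁻²) = kg³·m⁶·s⁻⁷·A⁻⁵.
The exponent of kg is 3.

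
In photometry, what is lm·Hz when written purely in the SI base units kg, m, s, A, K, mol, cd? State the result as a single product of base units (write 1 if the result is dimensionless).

s⁻¹·cd

lm = cd·sr = cd (luminous flux; sr is dimensionless).
Hz = 1/s = s⁻¹ (frequency is cycles per second).
Combining: lm·Hz = cd · s⁻¹ = s⁻¹·cd.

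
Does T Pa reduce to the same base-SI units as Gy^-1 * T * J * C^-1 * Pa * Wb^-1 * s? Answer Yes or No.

Left side:
  T = Wb/m² (flux density = flux per area),
      = kg·s⁻²·A⁻¹.
  Pa = N/m² (pressure = force per area),
      = kg·m⁻¹·s⁻².
  Combining: T·Pa = (kg·s⁻²·A⁻¹) · (kg·m⁻¹·s⁻²) = kg²·m⁻¹·s⁻⁴·A⁻¹.
Right side:
  Gy = J/kg (absorbed dose = energy per mass),
      = m²·s⁻².
  So Gy⁻¹ = m⁻²·s².
  T = Wb/m² (flux density = flux per area),
      = kg·s⁻²·A⁻¹.
  J = N·m (work = force × distance),
      = kg·m²·s⁻².
  C = A·s = s·A (charge = current × time).
  So C⁻¹ = s⁻¹·A⁻¹.
  Pa = N/m² (pressure = force per area),
      = kg·m⁻¹·s⁻².
  Wb = V·s (flux: a volt is a weber per second),
      = kg·m²·s⁻²·A⁻¹.
  So Wb⁻¹ = kg⁻¹·m⁻²·s²·A.
  Combining: Gy⁻¹·T·J·C⁻¹·Pa·Wb⁻¹·s = (m⁻²·s²) · (kg·s⁻²·A⁻¹) · (kg·m²·s⁻²) · (s⁻¹·A⁻¹) · (kg·m⁻¹·s⁻²) · (kg⁻¹·m⁻²·s²·A) · s = kg²·m⁻³·s⁻²·A⁻¹.
Left is kg²·m⁻¹·s⁻⁴·A⁻¹; right is kg²·m⁻³·s⁻²·A⁻¹ — different.

No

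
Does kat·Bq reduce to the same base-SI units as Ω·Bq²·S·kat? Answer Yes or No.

No

Left side:
  kat = s⁻¹·mol.
  Bq = s⁻¹.
  Combining: kat·Bq = (s⁻¹·mol) · s⁻¹ = s⁻²·mol.
Right side:
  Ω = V/A (resistance = voltage per current),
      = kg·m²·s⁻³·A⁻².
  Bq = 1/s = s⁻¹ (activity is decays per second).
  So Bq² = s⁻².
  S = 1/Ω (conductance is reciprocal resistance),
      = kg⁻¹·m⁻²·s³·A².
  kat = mol/s = s⁻¹·mol (catalytic activity).
  Combining: Ω·Bq²·S·kat = (kg·m²·s⁻³·A⁻²) · s⁻² · (kg⁻¹·m⁻²·s³·A²) · (s⁻¹·mol) = s⁻³·mol.
Left is s⁻²·mol; right is s⁻³·mol — different.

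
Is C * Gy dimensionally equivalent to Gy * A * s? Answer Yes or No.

Yes

Left side:
  C = A·s = s·A (charge = current × time).
  Gy = J/kg (absorbed dose = energy per mass),
      = m²·s⁻².
  Combining: C·Gy = (s·A) · (m²·s⁻²) = m²·s⁻¹·A.
Right side:
  Gy = m²·s⁻².
  Combining: Gy·A·s = (m²·s⁻²) · A · s = m²·s⁻¹·A.
Both reduce to m²·s⁻¹·A.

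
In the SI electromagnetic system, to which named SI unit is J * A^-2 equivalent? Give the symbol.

J = kg·m²·s⁻².
Combining: J·A⁻² = (kg·m²·s⁻²) · A⁻² = kg·m²·s⁻²·A⁻².
kg·m²·s⁻²·A⁻² is the base-SI form of the henry.

H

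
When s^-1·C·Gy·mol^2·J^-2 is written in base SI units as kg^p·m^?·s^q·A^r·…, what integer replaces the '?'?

-2

C = s·A.
Gy = m²·s⁻².
J = kg·m²·s⁻².
So J⁻² = kg⁻²·m⁻⁴·s⁴.
Combining: s⁻¹·C·Gy·mol²·J⁻² = s⁻¹ · (s·A) · (m²·s⁻²) · mol² · (kg⁻²·m⁻⁴·s⁴) = kg⁻²·m⁻²·s²·A·mol².
The exponent of m is -2.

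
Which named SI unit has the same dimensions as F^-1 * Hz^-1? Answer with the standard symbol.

F = kg⁻¹·m⁻²·s⁴·A².
So F⁻¹ = kg·m²·s⁻⁴·A⁻².
Hz = s⁻¹.
So Hz⁻¹ = s.
Combining: F⁻¹·Hz⁻¹ = (kg·m²·s⁻⁴·A⁻²) · s = kg·m²·s⁻³·A⁻².
kg·m²·s⁻³·A⁻² is the base-SI form of the ohm.

Ω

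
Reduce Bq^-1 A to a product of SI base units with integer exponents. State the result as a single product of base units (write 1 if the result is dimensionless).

s·A

Bq = 1/s = s⁻¹ (activity is decays per second).
So Bq⁻¹ = s.
Combining: Bq⁻¹·A = s · A = s·A.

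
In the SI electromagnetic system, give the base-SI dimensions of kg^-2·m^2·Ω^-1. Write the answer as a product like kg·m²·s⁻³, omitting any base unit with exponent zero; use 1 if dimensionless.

Ω = V/A (resistance = voltage per current),
    = kg·m²·s⁻³·A⁻².
So Ω⁻¹ = kg⁻¹·m⁻²·s³·A².
Combining: kg⁻²·m²·Ω⁻¹ = kg⁻² · m² · (kg⁻¹·m⁻²·s³·A²) = kg⁻³·s³·A².

kg⁻³·s³·A²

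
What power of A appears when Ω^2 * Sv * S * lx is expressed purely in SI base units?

Ω = V/A (resistance = voltage per current),
    = kg·m²·s⁻³·A⁻².
So Ω² = kg²·m⁴·s⁻⁶·A⁻⁴.
Sv = J/kg (equivalent dose = energy per mass),
    = m²·s⁻².
S = 1/Ω (conductance is reciprocal resistance),
    = kg⁻¹·m⁻²·s³·A².
lx = lm/m² (illuminance = luminous flux per area),
    = m⁻²·cd.
Combining: Ω²·Sv·S·lx = (kg²·m⁴·s⁻⁶·A⁻⁴) · (m²·s⁻²) · (kg⁻¹·m⁻²·s³·A²) · (m⁻²·cd) = kg·m²·s⁻⁵·A⁻²·cd.
The exponent of A is -2.

-2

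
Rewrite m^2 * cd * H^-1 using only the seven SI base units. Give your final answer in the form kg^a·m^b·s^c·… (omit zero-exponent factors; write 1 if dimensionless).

kg⁻¹·s²·A²·cd

H = Wb/A (inductance = flux per current),
    = kg·m²·s⁻²·A⁻².
So H⁻¹ = kg⁻¹·m⁻²·s²·A².
Combining: m²·cd·H⁻¹ = m² · cd · (kg⁻¹·m⁻²·s²·A²) = kg⁻¹·s²·A²·cd.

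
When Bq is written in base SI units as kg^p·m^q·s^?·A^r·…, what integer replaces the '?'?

-1

Bq = 1/s = s⁻¹ (activity is decays per second).
The exponent of s is -1.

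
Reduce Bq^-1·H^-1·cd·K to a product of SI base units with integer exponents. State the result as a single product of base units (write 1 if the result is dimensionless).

kg⁻¹·m⁻²·s³·A²·K·cd

Bq = 1/s = s⁻¹ (activity is decays per second).
So Bq⁻¹ = s.
H = Wb/A (inductance = flux per current),
    = kg·m²·s⁻²·A⁻².
So H⁻¹ = kg⁻¹·m⁻²·s²·A².
Combining: Bq⁻¹·H⁻¹·cd·K = s · (kg⁻¹·m⁻²·s²·A²) · cd · K = kg⁻¹·m⁻²·s³·A²·K·cd.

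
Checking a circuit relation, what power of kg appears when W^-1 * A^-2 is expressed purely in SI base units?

-1

W = kg·m²·s⁻³.
So W⁻¹ = kg⁻¹·m⁻²·s³.
Combining: W⁻¹·A⁻² = (kg⁻¹·m⁻²·s³) · A⁻² = kg⁻¹·m⁻²·s³·A⁻².
The exponent of kg is -1.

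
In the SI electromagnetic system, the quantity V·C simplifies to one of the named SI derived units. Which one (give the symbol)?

J

V = kg·m²·s⁻³·A⁻¹.
C = s·A.
Combining: V·C = (kg·m²·s⁻³·A⁻¹) · (s·A) = kg·m²·s⁻².
kg·m²·s⁻² is the base-SI form of the joule.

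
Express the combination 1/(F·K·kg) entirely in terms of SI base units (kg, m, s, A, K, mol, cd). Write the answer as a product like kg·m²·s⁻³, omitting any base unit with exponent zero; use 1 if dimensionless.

F = C/V (capacitance = charge per voltage),
    = A·s/(kg·m²·s⁻³·A⁻¹) (substituting C and V),
    = kg⁻¹·m⁻²·s⁴·A².
So F⁻¹ = kg·m²·s⁻⁴·A⁻².
Combining: F⁻¹·K⁻¹·kg⁻¹ = (kg·m²·s⁻⁴·A⁻²) · K⁻¹ · kg⁻¹ = m²·s⁻⁴·A⁻²·K⁻¹.

m²·s⁻⁴·A⁻²·K⁻¹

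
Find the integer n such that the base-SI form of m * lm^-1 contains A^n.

lm = cd·sr = cd (luminous flux; sr is dimensionless).
So lm⁻¹ = cd⁻¹.
Combining: m·lm⁻¹ = m · cd⁻¹ = m·cd⁻¹.
The exponent of A is 0.

0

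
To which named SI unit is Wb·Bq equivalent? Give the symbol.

Wb = V·s (flux: a volt is a weber per second),
    = kg·m²·s⁻²·A⁻¹.
Bq = 1/s = s⁻¹ (activity is decays per second).
Combining: Wb·Bq = (kg·m²·s⁻²·A⁻¹) · s⁻¹ = kg·m²·s⁻³·A⁻¹.
kg·m²·s⁻³·A⁻¹ is the base-SI form of the volt.

V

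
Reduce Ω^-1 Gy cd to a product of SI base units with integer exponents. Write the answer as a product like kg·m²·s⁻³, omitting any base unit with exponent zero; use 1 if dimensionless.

Ω = V/A (resistance = voltage per current),
    = kg·m²·s⁻³·A⁻².
So Ω⁻¹ = kg⁻¹·m⁻²·s³·A².
Gy = J/kg (absorbed dose = energy per mass),
    = m²·s⁻².
Combining: Ω⁻¹·Gy·cd = (kg⁻¹·m⁻²·s³·A²) · (m²·s⁻²) · cd = kg⁻¹·s·A²·cd.

kg⁻¹·s·A²·cd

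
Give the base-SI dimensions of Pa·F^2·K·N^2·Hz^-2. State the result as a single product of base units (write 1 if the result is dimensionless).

Pa = N/m² (pressure = force per area),
    = kg·m⁻¹·s⁻².
F = C/V (capacitance = charge per voltage),
    = A·s/(kg·m²·s⁻³·A⁻¹) (substituting C and V),
    = kg⁻¹·m⁻²·s⁴·A².
So F² = kg⁻²·m⁻⁴·s⁸·A⁴.
N = kg·m/s² = kg·m·s⁻² (force = mass × acceleration).
So N² = kg²·m²·s⁻⁴.
Hz = 1/s = s⁻¹ (frequency is cycles per second).
So Hz⁻² = s².
Combining: Pa·F²·K·N²·Hz⁻² = (kg·m⁻¹·s⁻²) · (kg⁻²·m⁻⁴·s⁸·A⁴) · K · (kg²·m²·s⁻⁴) · s² = kg·m⁻³·s⁴·A⁴·K.

kg·m⁻³·s⁴·A⁴·K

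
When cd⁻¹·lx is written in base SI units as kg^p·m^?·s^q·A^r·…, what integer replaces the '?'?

lx = m⁻²·cd.
Combining: cd⁻¹·lx = cd⁻¹ · (m⁻²·cd) = m⁻².
The exponent of m is -2.

-2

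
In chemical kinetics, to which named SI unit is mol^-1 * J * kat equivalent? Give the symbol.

J = kg·m²·s⁻².
kat = s⁻¹·mol.
Combining: mol⁻¹·J·kat = mol⁻¹ · (kg·m²·s⁻²) · (s⁻¹·mol) = kg·m²·s⁻³.
kg·m²·s⁻³ is the base-SI form of the watt.

W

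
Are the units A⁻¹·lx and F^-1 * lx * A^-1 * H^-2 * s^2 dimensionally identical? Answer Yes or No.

No

Left side:
  lx = m⁻²·cd.
  Combining: A⁻¹·lx = A⁻¹ · (m⁻²·cd) = m⁻²·A⁻¹·cd.
Right side:
  F = C/V (capacitance = charge per voltage),
      = A·s/(kg·m²·s⁻³·A⁻¹) (substituting C and V),
      = kg⁻¹·m⁻²·s⁴·A².
  So F⁻¹ = kg·m²·s⁻⁴·A⁻².
  lx = lm/m² (illuminance = luminous flux per area),
      = m⁻²·cd.
  H = Wb/A (inductance = flux per current),
      = kg·m²·s⁻²·A⁻².
  So H⁻² = kg⁻²·m⁻⁴·s⁴·A⁴.
  Combining: F⁻¹·lx·A⁻¹·H⁻²·s² = (kg·m²·s⁻⁴·A⁻²) · (m⁻²·cd) · A⁻¹ · (kg⁻²·m⁻⁴·s⁴·A⁴) · s² = kg⁻¹·m⁻⁴·s²·A·cd.
Left is m⁻²·A⁻¹·cd; right is kg⁻¹·m⁻⁴·s²·A·cd — different.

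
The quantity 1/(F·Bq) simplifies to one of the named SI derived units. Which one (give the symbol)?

F = C/V (capacitance = charge per voltage),
    = A·s/(kg·m²·s⁻³·A⁻¹) (substituting C and V),
    = kg⁻¹·m⁻²·s⁴·A².
So F⁻¹ = kg·m²·s⁻⁴·A⁻².
Bq = 1/s = s⁻¹ (activity is decays per second).
So Bq⁻¹ = s.
Combining: F⁻¹·Bq⁻¹ = (kg·m²·s⁻⁴·A⁻²) · s = kg·m²·s⁻³·A⁻².
kg·m²·s⁻³·A⁻² is the base-SI form of the ohm.

Ω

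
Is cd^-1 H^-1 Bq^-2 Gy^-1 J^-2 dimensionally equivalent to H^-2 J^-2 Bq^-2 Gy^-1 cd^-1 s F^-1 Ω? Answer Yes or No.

No

Left side:
  H = kg·m²·s⁻²·A⁻².
  So H⁻¹ = kg⁻¹·m⁻²·s²·A².
  Bq = s⁻¹.
  So Bq⁻² = s².
  Gy = m²·s⁻².
  So Gy⁻¹ = m⁻²·s².
  J = kg·m²·s⁻².
  So J⁻² = kg⁻²·m⁻⁴·s⁴.
  Combining: cd⁻¹·H⁻¹·Bq⁻²·Gy⁻¹·J⁻² = cd⁻¹ · (kg⁻¹·m⁻²·s²·A²) · s² · (m⁻²·s²) · (kg⁻²·m⁻⁴·s⁴) = kg⁻³·m⁻⁸·s¹⁰·A²·cd⁻¹.
Right side:
  H = kg·m²·s⁻²·A⁻².
  So H⁻² = kg⁻²·m⁻⁴·s⁴·A⁴.
  J = kg·m²·s⁻².
  So J⁻² = kg⁻²·m⁻⁴·s⁴.
  Bq = s⁻¹.
  So Bq⁻² = s².
  Gy = m²·s⁻².
  So Gy⁻¹ = m⁻²·s².
  F = kg⁻¹·m⁻²·s⁴·A².
  So F⁻¹ = kg·m²·s⁻⁴·A⁻².
  Ω = kg·m²·s⁻³·A⁻².
  Combining: H⁻²·J⁻²·Bq⁻²·Gy⁻¹·cd⁻¹·s·F⁻¹·Ω = (kg⁻²·m⁻⁴·s⁴·A⁴) · (kg⁻²·m⁻⁴·s⁴) · s² · (m⁻²·s²) · cd⁻¹ · s · (kg·m²·s⁻⁴·A⁻²) · (kg·m²·s⁻³·A⁻²) = kg⁻²·m⁻⁶·s⁶·cd⁻¹.
Left is kg⁻³·m⁻⁸·s¹⁰·A²·cd⁻¹; right is kg⁻²·m⁻⁶·s⁶·cd⁻¹ — different.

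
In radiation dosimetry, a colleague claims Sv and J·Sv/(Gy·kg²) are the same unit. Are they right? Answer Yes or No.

No

Left side:
  Sv = J/kg (equivalent dose = energy per mass),
      = m²·s⁻².
Right side:
  Gy = J/kg (absorbed dose = energy per mass),
      = m²·s⁻².
  So Gy⁻¹ = m⁻²·s².
  J = N·m (work = force × distance),
      = kg·m²·s⁻².
  Sv = J/kg (equivalent dose = energy per mass),
      = m²·s⁻².
  Combining: Gy⁻¹·J·kg⁻²·Sv = (m⁻²·s²) · (kg·m²·s⁻²) · kg⁻² · (m²·s⁻²) = kg⁻¹·m²·s⁻².
Left is m²·s⁻²; right is kg⁻¹·m²·s⁻² — different.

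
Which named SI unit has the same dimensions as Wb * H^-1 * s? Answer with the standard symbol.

C

Wb = V·s (flux: a volt is a weber per second),
    = kg·m²·s⁻²·A⁻¹.
H = Wb/A (inductance = flux per current),
    = kg·m²·s⁻²·A⁻².
So H⁻¹ = kg⁻¹·m⁻²·s²·A².
Combining: Wb·H⁻¹·s = (kg·m²·s⁻²·A⁻¹) · (kg⁻¹·m⁻²·s²·A²) · s = s·A.
s·A is the base-SI form of the coulomb.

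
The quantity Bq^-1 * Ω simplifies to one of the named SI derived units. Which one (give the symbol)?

H

Bq = 1/s = s⁻¹ (activity is decays per second).
So Bq⁻¹ = s.
Ω = V/A (resistance = voltage per current),
    = kg·m²·s⁻³·A⁻².
Combining: Bq⁻¹·Ω = s · (kg·m²·s⁻³·A⁻²) = kg·m²·s⁻²·A⁻².
kg·m²·s⁻²·A⁻² is the base-SI form of the henry.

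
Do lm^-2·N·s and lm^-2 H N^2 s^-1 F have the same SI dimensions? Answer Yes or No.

Left side:
  lm = cd.
  So lm⁻² = cd⁻².
  N = kg·m·s⁻².
  Combining: lm⁻²·N·s = cd⁻² · (kg·m·s⁻²) · s = kg·m·s⁻¹·cd⁻².
Right side:
  lm = cd·sr = cd (luminous flux; sr is dimensionless).
  So lm⁻² = cd⁻².
  H = Wb/A (inductance = flux per current),
      = kg·m²·s⁻²·A⁻².
  N = kg·m/s² = kg·m·s⁻² (force = mass × acceleration).
  So N² = kg²·m²·s⁻⁴.
  F = C/V (capacitance = charge per voltage),
      = A·s/(kg·m²·s⁻³·A⁻¹) (substituting C and V),
      = kg⁻¹·m⁻²·s⁴·A².
  Combining: lm⁻²·H·N²·s⁻¹·F = cd⁻² · (kg·m²·s⁻²·A⁻²) · (kg²·m²·s⁻⁴) · s⁻¹ · (kg⁻¹·m⁻²·s⁴·A²) = kg²·m²·s⁻³·cd⁻².
Left is kg·m·s⁻¹·cd⁻²; right is kg²·m²·s⁻³·cd⁻² — different.

No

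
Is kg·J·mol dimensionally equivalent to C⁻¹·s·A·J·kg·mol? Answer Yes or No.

Left side:
  J = kg·m²·s⁻².
  Combining: kg·J·mol = kg · (kg·m²·s⁻²) · mol = kg²·m²·s⁻²·mol.
Right side:
  C = A·s = s·A (charge = current × time).
  So C⁻¹ = s⁻¹·A⁻¹.
  J = N·m (work = force × distance),
      = kg·m²·s⁻².
  Combining: C⁻¹·s·A·J·kg·mol = (s⁻¹·A⁻¹) · s · A · (kg·m²·s⁻²) · kg · mol = kg²·m²·s⁻²·mol.
Both reduce to kg²·m²·s⁻²·mol.

Yes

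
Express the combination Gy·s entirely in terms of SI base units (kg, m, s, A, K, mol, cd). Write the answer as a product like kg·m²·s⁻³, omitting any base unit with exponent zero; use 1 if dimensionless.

Gy = J/kg (absorbed dose = energy per mass),
    = m²·s⁻².
Combining: Gy·s = (m²·s⁻²) · s = m²·s⁻¹.

m²·s⁻¹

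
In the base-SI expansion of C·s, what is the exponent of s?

2

C = s·A.
Combining: C·s = (s·A) · s = s²·A.
The exponent of s is 2.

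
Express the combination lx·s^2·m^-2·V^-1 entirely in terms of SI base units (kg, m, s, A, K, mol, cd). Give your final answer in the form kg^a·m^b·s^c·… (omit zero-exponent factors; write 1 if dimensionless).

kg⁻¹·m⁻⁶·s⁵·A·cd

lx = m⁻²·cd.
V = kg·m²·s⁻³·A⁻¹.
So V⁻¹ = kg⁻¹·m⁻²·s³·A.
Combining: lx·s²·m⁻²·V⁻¹ = (m⁻²·cd) · s² · m⁻² · (kg⁻¹·m⁻²·s³·A) = kg⁻¹·m⁻⁶·s⁵·A·cd.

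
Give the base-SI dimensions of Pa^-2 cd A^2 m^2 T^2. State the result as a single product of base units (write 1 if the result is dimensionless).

m⁴·cd

Pa = N/m² (pressure = force per area),
    = kg·m⁻¹·s⁻².
So Pa⁻² = kg⁻²·m²·s⁴.
T = Wb/m² (flux density = flux per area),
    = kg·s⁻²·A⁻¹.
So T² = kg²·s⁻⁴·A⁻².
Combining: Pa⁻²·cd·A²·m²·T² = (kg⁻²·m²·s⁴) · cd · A² · m² · (kg²·s⁻⁴·A⁻²) = m⁴·cd.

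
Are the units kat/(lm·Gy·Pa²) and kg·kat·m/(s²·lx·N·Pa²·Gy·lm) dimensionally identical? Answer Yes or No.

Left side:
  lm = cd·sr = cd (luminous flux; sr is dimensionless).
  So lm⁻¹ = cd⁻¹.
  kat = mol/s = s⁻¹·mol (catalytic activity).
  Gy = J/kg (absorbed dose = energy per mass),
      = m²·s⁻².
  So Gy⁻¹ = m⁻²·s².
  Pa = N/m² (pressure = force per area),
      = kg·m⁻¹·s⁻².
  So Pa⁻² = kg⁻²·m²·s⁴.
  Combining: lm⁻¹·kat·Gy⁻¹·Pa⁻² = cd⁻¹ · (s⁻¹·mol) · (m⁻²·s²) · (kg⁻²·m²·s⁴) = kg⁻²·s⁵·mol·cd⁻¹.
Right side:
  lx = lm/m² (illuminance = luminous flux per area),
      = m⁻²·cd.
  So lx⁻¹ = m²·cd⁻¹.
  N = kg·m/s² = kg·m·s⁻² (force = mass × acceleration).
  So N⁻¹ = kg⁻¹·m⁻¹·s².
  Pa = N/m² (pressure = force per area),
      = kg·m⁻¹·s⁻².
  So Pa⁻² = kg⁻²·m²·s⁴.
  kat = mol/s = s⁻¹·mol (catalytic activity).
  Gy = J/kg (absorbed dose = energy per mass),
      = m²·s⁻².
  So Gy⁻¹ = m⁻²·s².
  lm = cd·sr = cd (luminous flux; sr is dimensionless).
  So lm⁻¹ = cd⁻¹.
  Combining: s⁻²·kg·lx⁻¹·N⁻¹·Pa⁻²·kat·Gy⁻¹·m·lm⁻¹ = s⁻² · kg · (m²·cd⁻¹) · (kg⁻¹·m⁻¹·s²) · (kg⁻²·m²·s⁴) · (s⁻¹·mol) · (m⁻²·s²) · m · cd⁻¹ = kg⁻²·m²·s⁵·mol·cd⁻².
Left is kg⁻²·s⁵·mol·cd⁻¹; right is kg⁻²·m²·s⁵·mol·cd⁻² — different.

No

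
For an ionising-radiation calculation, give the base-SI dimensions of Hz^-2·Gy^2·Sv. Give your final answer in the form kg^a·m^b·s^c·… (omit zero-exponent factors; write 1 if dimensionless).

Hz = s⁻¹.
So Hz⁻² = s².
Gy = m²·s⁻².
So Gy² = m⁴·s⁻⁴.
Sv = m²·s⁻².
Combining: Hz⁻²·Gy²·Sv = s² · (m⁴·s⁻⁴) · (m²·s⁻²) = m⁶·s⁻⁴.

m⁶·s⁻⁴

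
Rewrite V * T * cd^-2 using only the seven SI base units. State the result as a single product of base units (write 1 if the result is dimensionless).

V = W/A (potential = power per current),
    = kg·m²·s⁻³·A⁻¹.
T = Wb/m² (flux density = flux per area),
    = kg·s⁻²·A⁻¹.
Combining: V·T·cd⁻² = (kg·m²·s⁻³·A⁻¹) · (kg·s⁻²·A⁻¹) · cd⁻² = kg²·m²·s⁻⁵·A⁻²·cd⁻².

kg²·m²·s⁻⁵·A⁻²·cd⁻²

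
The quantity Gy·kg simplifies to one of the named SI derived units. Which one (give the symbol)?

J

Gy = J/kg (absorbed dose = energy per mass),
    = m²·s⁻².
Combining: Gy·kg = (m²·s⁻²) · kg = kg·m²·s⁻².
kg·m²·s⁻² is the base-SI form of the joule.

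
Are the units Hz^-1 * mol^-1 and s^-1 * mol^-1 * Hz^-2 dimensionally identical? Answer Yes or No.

Left side:
  Hz = 1/s = s⁻¹ (frequency is cycles per second).
  So Hz⁻¹ = s.
  Combining: Hz⁻¹·mol⁻¹ = s · mol⁻¹ = s·mol⁻¹.
Right side:
  Hz = 1/s = s⁻¹ (frequency is cycles per second).
  So Hz⁻² = s².
  Combining: s⁻¹·mol⁻¹·Hz⁻² = s⁻¹ · mol⁻¹ · s² = s·mol⁻¹.
Both reduce to s·mol⁻¹.

Yes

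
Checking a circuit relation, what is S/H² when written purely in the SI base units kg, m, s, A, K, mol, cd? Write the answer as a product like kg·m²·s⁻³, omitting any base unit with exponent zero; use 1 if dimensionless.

S = 1/Ω (conductance is reciprocal resistance),
    = kg⁻¹·m⁻²·s³·A².
H = Wb/A (inductance = flux per current),
    = kg·m²·s⁻²·A⁻².
So H⁻² = kg⁻²·m⁻⁴·s⁴·A⁴.
Combining: S·H⁻² = (kg⁻¹·m⁻²·s³·A²) · (kg⁻²·m⁻⁴·s⁴·A⁴) = kg⁻³·m⁻⁶·s⁷·A⁶.

kg⁻³·m⁻⁶·s⁷·A⁶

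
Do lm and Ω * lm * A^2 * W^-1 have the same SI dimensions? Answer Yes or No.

Yes

Left side:
  lm = cd·sr = cd (luminous flux; sr is dimensionless).
Right side:
  Ω = kg·m²·s⁻³·A⁻².
  lm = cd.
  W = kg·m²·s⁻³.
  So W⁻¹ = kg⁻¹·m⁻²·s³.
  Combining: Ω·lm·A²·W⁻¹ = (kg·m²·s⁻³·A⁻²) · cd · A² · (kg⁻¹·m⁻²·s³) = cd.
Both reduce to cd.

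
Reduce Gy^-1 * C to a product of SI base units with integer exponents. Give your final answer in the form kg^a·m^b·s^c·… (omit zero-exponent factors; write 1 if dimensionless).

m⁻²·s³·A

Gy = J/kg (absorbed dose = energy per mass),
    = m²·s⁻².
So Gy⁻¹ = m⁻²·s².
C = A·s = s·A (charge = current × time).
Combining: Gy⁻¹·C = (m⁻²·s²) · (s·A) = m⁻²·s³·A.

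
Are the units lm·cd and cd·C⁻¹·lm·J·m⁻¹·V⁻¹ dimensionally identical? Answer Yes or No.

No

Left side:
  lm = cd·sr = cd (luminous flux; sr is dimensionless).
  Combining: lm·cd = cd · cd = cd².
Right side:
  C = A·s = s·A (charge = current × time).
  So C⁻¹ = s⁻¹·A⁻¹.
  lm = cd·sr = cd (luminous flux; sr is dimensionless).
  J = N·m (work = force × distance),
      = kg·m²·s⁻².
  V = W/A (potential = power per current),
      = kg·m²·s⁻³·A⁻¹.
  So V⁻¹ = kg⁻¹·m⁻²·s³·A.
  Combining: cd·C⁻¹·lm·J·m⁻¹·V⁻¹ = cd · (s⁻¹·A⁻¹) · cd · (kg·m²·s⁻²) · m⁻¹ · (kg⁻¹·m⁻²·s³·A) = m⁻¹·cd².
Left is cd²; right is m⁻¹·cd² — different.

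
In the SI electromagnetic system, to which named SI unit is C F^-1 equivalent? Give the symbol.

V

C = A·s = s·A (charge = current × time).
F = C/V (capacitance = charge per voltage),
    = A·s/(kg·m²·s⁻³·A⁻¹) (substituting C and V),
    = kg⁻¹·m⁻²·s⁴·A².
So F⁻¹ = kg·m²·s⁻⁴·A⁻².
Combining: C·F⁻¹ = (s·A) · (kg·m²·s⁻⁴·A⁻²) = kg·m²·s⁻³·A⁻¹.
kg·m²·s⁻³·A⁻¹ is the base-SI form of the volt.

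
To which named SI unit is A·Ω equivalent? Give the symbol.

Ω = V/A (resistance = voltage per current),
    = kg·m²·s⁻³·A⁻².
Combining: A·Ω = A · (kg·m²·s⁻³·A⁻²) = kg·m²·s⁻³·A⁻¹.
kg·m²·s⁻³·A⁻¹ is the base-SI form of the volt.

V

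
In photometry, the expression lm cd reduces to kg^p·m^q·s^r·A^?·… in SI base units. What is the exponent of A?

0

lm = cd.
Combining: lm·cd = cd · cd = cd².
The exponent of A is 0.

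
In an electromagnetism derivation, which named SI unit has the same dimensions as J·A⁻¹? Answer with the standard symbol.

J = kg·m²·s⁻².
Combining: J·A⁻¹ = (kg·m²·s⁻²) · A⁻¹ = kg·m²·s⁻²·A⁻¹.
kg·m²·s⁻²·A⁻¹ is the base-SI form of the weber.

Wb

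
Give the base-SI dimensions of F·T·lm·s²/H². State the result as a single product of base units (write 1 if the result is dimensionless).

kg⁻²·m⁻⁶·s⁸·A⁵·cd

F = C/V (capacitance = charge per voltage),
    = A·s/(kg·m²·s⁻³·A⁻¹) (substituting C and V),
    = kg⁻¹·m⁻²·s⁴·A².
T = Wb/m² (flux density = flux per area),
    = kg·s⁻²·A⁻¹.
lm = cd·sr = cd (luminous flux; sr is dimensionless).
H = Wb/A (inductance = flux per current),
    = kg·m²·s⁻²·A⁻².
So H⁻² = kg⁻²·m⁻⁴·s⁴·A⁴.
Combining: F·T·lm·H⁻²·s² = (kg⁻¹·m⁻²·s⁴·A²) · (kg·s⁻²·A⁻¹) · cd · (kg⁻²·m⁻⁴·s⁴·A⁴) · s² = kg⁻²·m⁻⁶·s⁸·A⁵·cd.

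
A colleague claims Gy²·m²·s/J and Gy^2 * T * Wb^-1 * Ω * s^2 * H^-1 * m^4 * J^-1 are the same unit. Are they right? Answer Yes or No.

Left side:
  Gy = J/kg (absorbed dose = energy per mass),
      = m²·s⁻².
  So Gy² = m⁴·s⁻⁴.
  J = N·m (work = force × distance),
      = kg·m²·s⁻².
  So J⁻¹ = kg⁻¹·m⁻²·s².
  Combining: Gy²·m²·J⁻¹·s = (m⁴·s⁻⁴) · m² · (kg⁻¹·m⁻²·s²) · s = kg⁻¹·m⁴·s⁻¹.
Right side:
  Gy = m²·s⁻².
  So Gy² = m⁴·s⁻⁴.
  T = kg·s⁻²·A⁻¹.
  Wb = kg·m²·s⁻²·A⁻¹.
  So Wb⁻¹ = kg⁻¹·m⁻²·s²·A.
  Ω = kg·m²·s⁻³·A⁻².
  H = kg·m²·s⁻²·A⁻².
  So H⁻¹ = kg⁻¹·m⁻²·s²·A².
  J = kg·m²·s⁻².
  So J⁻¹ = kg⁻¹·m⁻²·s².
  Combining: Gy²·T·Wb⁻¹·Ω·s²·H⁻¹·m⁴·J⁻¹ = (m⁴·s⁻⁴) · (kg·s⁻²·A⁻¹) · (kg⁻¹·m⁻²·s²·A) · (kg·m²·s⁻³·A⁻²) · s² · (kg⁻¹·m⁻²·s²·A²) · m⁴ · (kg⁻¹·m⁻²·s²) = kg⁻¹·m⁴·s⁻¹.
Both reduce to kg⁻¹·m⁴·s⁻¹.

Yes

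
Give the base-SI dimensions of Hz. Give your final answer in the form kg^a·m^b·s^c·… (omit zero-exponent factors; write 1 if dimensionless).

s⁻¹

Hz = 1/s = s⁻¹ (frequency is cycles per second).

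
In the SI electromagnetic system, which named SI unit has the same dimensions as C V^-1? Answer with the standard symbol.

C = A·s = s·A (charge = current × time).
V = W/A (potential = power per current),
    = kg·m²·s⁻³·A⁻¹.
So V⁻¹ = kg⁻¹·m⁻²·s³·A.
Combining: C·V⁻¹ = (s·A) · (kg⁻¹·m⁻²·s³·A) = kg⁻¹·m⁻²·s⁴·A².
kg⁻¹·m⁻²·s⁴·A² is the base-SI form of the farad.

F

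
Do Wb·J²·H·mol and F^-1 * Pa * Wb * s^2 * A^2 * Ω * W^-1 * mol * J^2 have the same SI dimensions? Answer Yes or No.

Left side:
  Wb = V·s (flux: a volt is a weber per second),
      = kg·m²·s⁻²·A⁻¹.
  J = N·m (work = force × distance),
      = kg·m²·s⁻².
  So J² = kg²·m⁴·s⁻⁴.
  H = Wb/A (inductance = flux per current),
      = kg·m²·s⁻²·A⁻².
  Combining: Wb·J²·H·mol = (kg·m²·s⁻²·A⁻¹) · (kg²·m⁴·s⁻⁴) · (kg·m²·s⁻²·A⁻²) · mol = kg⁴·m⁸·s⁻⁸·A⁻³·mol.
Right side:
  F = kg⁻¹·m⁻²·s⁴·A².
  So F⁻¹ = kg·m²·s⁻⁴·A⁻².
  Pa = kg·m⁻¹·s⁻².
  Wb = kg·m²·s⁻²·A⁻¹.
  Ω = kg·m²·s⁻³·A⁻².
  W = kg·m²·s⁻³.
  So W⁻¹ = kg⁻¹·m⁻²·s³.
  J = kg·m²·s⁻².
  So J² = kg²·m⁴·s⁻⁴.
  Combining: F⁻¹·Pa·Wb·s²·A²·Ω·W⁻¹·mol·J² = (kg·m²·s⁻⁴·A⁻²) · (kg·m⁻¹·s⁻²) · (kg·m²·s⁻²·A⁻¹) · s² · A² · (kg·m²·s⁻³·A⁻²) · (kg⁻¹·m⁻²·s³) · mol · (kg²·m⁴·s⁻⁴) = kg⁵·m⁷·s⁻¹⁰·A⁻³·mol.
Left is kg⁴·m⁸·s⁻⁸·A⁻³·mol; right is kg⁵·m⁷·s⁻¹⁰·A⁻³·mol — different.

No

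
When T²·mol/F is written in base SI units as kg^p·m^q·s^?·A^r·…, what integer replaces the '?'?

F = C/V (capacitance = charge per voltage),
    = A·s/(kg·m²·s⁻³·A⁻¹) (substituting C and V),
    = kg⁻¹·m⁻²·s⁴·A².
So F⁻¹ = kg·m²·s⁻⁴·A⁻².
T = Wb/m² (flux density = flux per area),
    = kg·s⁻²·A⁻¹.
So T² = kg²·s⁻⁴·A⁻².
Combining: F⁻¹·T²·mol = (kg·m²·s⁻⁴·A⁻²) · (kg²·s⁻⁴·A⁻²) · mol = kg³·m²·s⁻⁸·A⁻⁴·mol.
The exponent of s is -8.

-8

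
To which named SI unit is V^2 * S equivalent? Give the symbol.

V = kg·m²·s⁻³·A⁻¹.
So V² = kg²·m⁴·s⁻⁶·A⁻².
S = kg⁻¹·m⁻²·s³·A².
Combining: V²·S = (kg²·m⁴·s⁻⁶·A⁻²) · (kg⁻¹·m⁻²·s³·A²) = kg·m²·s⁻³.
kg·m²·s⁻³ is the base-SI form of the watt.

W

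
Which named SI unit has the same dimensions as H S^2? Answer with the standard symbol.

F

H = Wb/A (inductance = flux per current),
    = kg·m²·s⁻²·A⁻².
S = 1/Ω (conductance is reciprocal resistance),
    = kg⁻¹·m⁻²·s³·A².
So S² = kg⁻²·m⁻⁴·s⁶·A⁴.
Combining: H·S² = (kg·m²·s⁻²·A⁻²) · (kg⁻²·m⁻⁴·s⁶·A⁴) = kg⁻¹·m⁻²·s⁴·A².
kg⁻¹·m⁻²·s⁴·A² is the base-SI form of the farad.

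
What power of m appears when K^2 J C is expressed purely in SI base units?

2

J = N·m (work = force × distance),
    = kg·m²·s⁻².
C = A·s = s·A (charge = current × time).
Combining: K²·J·C = K² · (kg·m²·s⁻²) · (s·A) = kg·m²·s⁻¹·A·K².
The exponent of m is 2.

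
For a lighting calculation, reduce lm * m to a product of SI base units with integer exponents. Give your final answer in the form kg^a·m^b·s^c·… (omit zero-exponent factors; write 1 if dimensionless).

lm = cd·sr = cd (luminous flux; sr is dimensionless).
Combining: lm·m = cd · m = m·cd.

m·cd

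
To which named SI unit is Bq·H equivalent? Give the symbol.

Bq = 1/s = s⁻¹ (activity is decays per second).
H = Wb/A (inductance = flux per current),
    = kg·m²·s⁻²·A⁻².
Combining: Bq·H = s⁻¹ · (kg·m²·s⁻²·A⁻²) = kg·m²·s⁻³·A⁻².
kg·m²·s⁻³·A⁻² is the base-SI form of the ohm.

Ω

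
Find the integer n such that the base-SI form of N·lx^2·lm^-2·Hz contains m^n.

N = kg·m/s² = kg·m·s⁻² (force = mass × acceleration).
lx = lm/m² (illuminance = luminous flux per area),
    = m⁻²·cd.
So lx² = m⁻⁴·cd².
lm = cd·sr = cd (luminous flux; sr is dimensionless).
So lm⁻² = cd⁻².
Hz = 1/s = s⁻¹ (frequency is cycles per second).
Combining: N·lx²·lm⁻²·Hz = (kg·m·s⁻²) · (m⁻⁴·cd²) · cd⁻² · s⁻¹ = kg·m⁻³·s⁻³.
The exponent of m is -3.

-3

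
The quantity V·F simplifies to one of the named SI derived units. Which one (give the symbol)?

V = W/A (potential = power per current),
    = kg·m²·s⁻³·A⁻¹.
F = C/V (capacitance = charge per voltage),
    = A·s/(kg·m²·s⁻³·A⁻¹) (substituting C and V),
    = kg⁻¹·m⁻²·s⁴·A².
Combining: V·F = (kg·m²·s⁻³·A⁻¹) · (kg⁻¹·m⁻²·s⁴·A²) = s·A.
s·A is the base-SI form of the coulomb.

C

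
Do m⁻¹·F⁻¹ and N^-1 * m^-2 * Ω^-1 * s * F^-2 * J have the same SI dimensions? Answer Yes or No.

Yes

Left side:
  F = C/V (capacitance = charge per voltage),
      = A·s/(kg·m²·s⁻³·A⁻¹) (substituting C and V),
      = kg⁻¹·m⁻²·s⁴·A².
  So F⁻¹ = kg·m²·s⁻⁴·A⁻².
  Combining: m⁻¹·F⁻¹ = m⁻¹ · (kg·m²·s⁻⁴·A⁻²) = kg·m·s⁻⁴·A⁻².
Right side:
  N = kg·m·s⁻².
  So N⁻¹ = kg⁻¹·m⁻¹·s².
  Ω = kg·m²·s⁻³·A⁻².
  So Ω⁻¹ = kg⁻¹·m⁻²·s³·A².
  F = kg⁻¹·m⁻²·s⁴·A².
  So F⁻² = kg²·m⁴·s⁻⁸·A⁻⁴.
  J = kg·m²·s⁻².
  Combining: N⁻¹·m⁻²·Ω⁻¹·s·F⁻²·J = (kg⁻¹·m⁻¹·s²) · m⁻² · (kg⁻¹·m⁻²·s³·A²) · s · (kg²·m⁴·s⁻⁸·A⁻⁴) · (kg·m²·s⁻²) = kg·m·s⁻⁴·A⁻².
Both reduce to kg·m·s⁻⁴·A⁻².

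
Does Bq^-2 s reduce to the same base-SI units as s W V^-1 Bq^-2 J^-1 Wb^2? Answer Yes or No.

No

Left side:
  Bq = 1/s = s⁻¹ (activity is decays per second).
  So Bq⁻² = s².
  Combining: Bq⁻²·s = s² · s = s³.
Right side:
  W = J/s (power = energy per time),
      = kg·m²·s⁻³.
  V = W/A (potential = power per current),
      = kg·m²·s⁻³·A⁻¹.
  So V⁻¹ = kg⁻¹·m⁻²·s³·A.
  Bq = 1/s = s⁻¹ (activity is decays per second).
  So Bq⁻² = s².
  J = N·m (work = force × distance),
      = kg·m²·s⁻².
  So J⁻¹ = kg⁻¹·m⁻²·s².
  Wb = V·s (flux: a volt is a weber per second),
      = kg·m²·s⁻²·A⁻¹.
  So Wb² = kg²·m⁴·s⁻⁴·A⁻².
  Combining: s·W·V⁻¹·Bq⁻²·J⁻¹·Wb² = s · (kg·m²·s⁻³) · (kg⁻¹·m⁻²·s³·A) · s² · (kg⁻¹·m⁻²·s²) · (kg²·m⁴·s⁻⁴·A⁻²) = kg·m²·s·A⁻¹.
Left is s³; right is kg·m²·s·A⁻¹ — different.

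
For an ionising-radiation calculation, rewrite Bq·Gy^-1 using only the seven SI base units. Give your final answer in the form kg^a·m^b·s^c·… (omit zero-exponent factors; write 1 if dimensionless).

m⁻²·s

Bq = s⁻¹.
Gy = m²·s⁻².
So Gy⁻¹ = m⁻²·s².
Combining: Bq·Gy⁻¹ = s⁻¹ · (m⁻²·s²) = m⁻²·s.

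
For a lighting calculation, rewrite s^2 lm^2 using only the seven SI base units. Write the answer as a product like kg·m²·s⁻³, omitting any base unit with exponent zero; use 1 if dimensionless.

s²·cd²

lm = cd·sr = cd (luminous flux; sr is dimensionless).
So lm² = cd².
Combining: s²·lm² = s² · cd² = s²·cd².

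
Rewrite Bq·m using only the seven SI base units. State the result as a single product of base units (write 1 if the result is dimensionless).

m·s⁻¹

Bq = 1/s = s⁻¹ (activity is decays per second).
Combining: Bq·m = s⁻¹ · m = m·s⁻¹.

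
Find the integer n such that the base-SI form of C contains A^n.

1

C = A·s = s·A (charge = current × time).
The exponent of A is 1.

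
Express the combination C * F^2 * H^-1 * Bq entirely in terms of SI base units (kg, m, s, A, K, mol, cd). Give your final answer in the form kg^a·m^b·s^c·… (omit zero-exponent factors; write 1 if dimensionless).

kg⁻³·m⁻⁶·s¹⁰·A⁷

C = A·s = s·A (charge = current × time).
F = C/V (capacitance = charge per voltage),
    = A·s/(kg·m²·s⁻³·A⁻¹) (substituting C and V),
    = kg⁻¹·m⁻²·s⁴·A².
So F² = kg⁻²·m⁻⁴·s⁸·A⁴.
H = Wb/A (inductance = flux per current),
    = kg·m²·s⁻²·A⁻².
So H⁻¹ = kg⁻¹·m⁻²·s²·A².
Bq = 1/s = s⁻¹ (activity is decays per second).
Combining: C·F²·H⁻¹·Bq = (s·A) · (kg⁻²·m⁻⁴·s⁸·A⁴) · (kg⁻¹·m⁻²·s²·A²) · s⁻¹ = kg⁻³·m⁻⁶·s¹⁰·A⁷.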